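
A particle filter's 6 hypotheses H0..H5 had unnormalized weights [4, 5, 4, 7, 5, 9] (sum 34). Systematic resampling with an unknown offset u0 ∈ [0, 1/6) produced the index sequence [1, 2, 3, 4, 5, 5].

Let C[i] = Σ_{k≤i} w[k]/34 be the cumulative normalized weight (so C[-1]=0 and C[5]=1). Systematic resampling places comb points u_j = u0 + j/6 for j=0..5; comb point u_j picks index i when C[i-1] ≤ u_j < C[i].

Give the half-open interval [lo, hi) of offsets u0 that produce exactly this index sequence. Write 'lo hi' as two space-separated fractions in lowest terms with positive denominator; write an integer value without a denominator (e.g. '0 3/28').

C = [2/17, 9/34, 13/34, 10/17, 25/34, 1]
j=0 picked index 1: u0 ∈ [2/17, 9/34)
j=1 picked index 2: u0 ∈ [5/51, 11/51)
j=2 picked index 3: u0 ∈ [5/102, 13/51)
j=3 picked index 4: u0 ∈ [3/34, 4/17)
j=4 picked index 5: u0 ∈ [7/102, 1/3)
j=5 picked index 5: u0 ∈ [-5/51, 1/6)
intersection: [2/17, 1/6)

2/17 1/6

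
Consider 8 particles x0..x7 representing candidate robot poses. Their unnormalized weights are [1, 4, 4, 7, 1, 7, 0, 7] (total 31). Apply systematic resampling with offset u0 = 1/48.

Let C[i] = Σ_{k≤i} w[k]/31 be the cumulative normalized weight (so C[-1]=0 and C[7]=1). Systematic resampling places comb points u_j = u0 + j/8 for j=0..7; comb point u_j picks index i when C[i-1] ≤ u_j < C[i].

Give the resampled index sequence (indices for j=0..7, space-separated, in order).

C = [1/31, 5/31, 9/31, 16/31, 17/31, 24/31, 24/31, 1]
j=0: u_0=1/48 ∈ [0, 1/31) → index 0
j=1: u_1=7/48 ∈ [1/31, 5/31) → index 1
j=2: u_2=13/48 ∈ [5/31, 9/31) → index 2
j=3: u_3=19/48 ∈ [9/31, 16/31) → index 3
j=4: u_4=25/48 ∈ [16/31, 17/31) → index 4
j=5: u_5=31/48 ∈ [17/31, 24/31) → index 5
j=6: u_6=37/48 ∈ [17/31, 24/31) → index 5
j=7: u_7=43/48 ∈ [24/31, 1) → index 7

0 1 2 3 4 5 5 7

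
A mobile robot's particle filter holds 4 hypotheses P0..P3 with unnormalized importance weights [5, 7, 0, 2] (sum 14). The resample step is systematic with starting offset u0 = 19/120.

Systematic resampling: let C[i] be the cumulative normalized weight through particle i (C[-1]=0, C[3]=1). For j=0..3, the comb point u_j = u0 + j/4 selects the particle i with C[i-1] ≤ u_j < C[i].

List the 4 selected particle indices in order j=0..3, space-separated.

0 1 1 3

C = [5/14, 6/7, 6/7, 1]
j=0: u_0=19/120 ∈ [0, 5/14) → index 0
j=1: u_1=49/120 ∈ [5/14, 6/7) → index 1
j=2: u_2=79/120 ∈ [5/14, 6/7) → index 1
j=3: u_3=109/120 ∈ [6/7, 1) → index 3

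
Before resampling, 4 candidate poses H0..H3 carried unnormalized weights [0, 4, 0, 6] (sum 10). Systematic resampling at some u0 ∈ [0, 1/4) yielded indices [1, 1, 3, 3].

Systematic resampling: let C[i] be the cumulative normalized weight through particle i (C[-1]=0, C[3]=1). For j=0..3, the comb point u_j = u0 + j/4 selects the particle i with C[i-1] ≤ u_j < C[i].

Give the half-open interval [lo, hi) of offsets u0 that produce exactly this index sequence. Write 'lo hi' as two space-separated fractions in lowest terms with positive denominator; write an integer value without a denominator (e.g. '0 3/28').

0 3/20

C = [0, 2/5, 2/5, 1]
j=0 picked index 1: u0 ∈ [0, 2/5)
j=1 picked index 1: u0 ∈ [-1/4, 3/20)
j=2 picked index 3: u0 ∈ [-1/10, 1/2)
j=3 picked index 3: u0 ∈ [-7/20, 1/4)
intersection: [0, 3/20)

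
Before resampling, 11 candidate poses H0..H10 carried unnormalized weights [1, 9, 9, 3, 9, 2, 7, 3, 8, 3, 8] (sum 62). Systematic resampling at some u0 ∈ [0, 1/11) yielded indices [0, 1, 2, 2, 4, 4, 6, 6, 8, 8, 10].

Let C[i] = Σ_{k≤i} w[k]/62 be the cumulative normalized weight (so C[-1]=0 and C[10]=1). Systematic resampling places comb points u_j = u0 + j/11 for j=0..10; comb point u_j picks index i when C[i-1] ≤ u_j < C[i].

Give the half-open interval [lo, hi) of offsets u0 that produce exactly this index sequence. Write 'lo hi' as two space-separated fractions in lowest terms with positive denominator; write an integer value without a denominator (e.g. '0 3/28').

0 3/682

C = [1/62, 5/31, 19/62, 11/31, 1/2, 33/62, 20/31, 43/62, 51/62, 27/31, 1]
j=0 picked index 0: u0 ∈ [0, 1/62)
j=1 picked index 1: u0 ∈ [-51/682, 24/341)
j=2 picked index 2: u0 ∈ [-7/341, 85/682)
j=3 picked index 2: u0 ∈ [-38/341, 23/682)
j=4 picked index 4: u0 ∈ [-3/341, 3/22)
j=5 picked index 4: u0 ∈ [-34/341, 1/22)
j=6 picked index 6: u0 ∈ [-9/682, 34/341)
j=7 picked index 6: u0 ∈ [-71/682, 3/341)
j=8 picked index 8: u0 ∈ [-23/682, 65/682)
j=9 picked index 8: u0 ∈ [-85/682, 3/682)
j=10 picked index 10: u0 ∈ [-13/341, 1/11)
intersection: [0, 3/682)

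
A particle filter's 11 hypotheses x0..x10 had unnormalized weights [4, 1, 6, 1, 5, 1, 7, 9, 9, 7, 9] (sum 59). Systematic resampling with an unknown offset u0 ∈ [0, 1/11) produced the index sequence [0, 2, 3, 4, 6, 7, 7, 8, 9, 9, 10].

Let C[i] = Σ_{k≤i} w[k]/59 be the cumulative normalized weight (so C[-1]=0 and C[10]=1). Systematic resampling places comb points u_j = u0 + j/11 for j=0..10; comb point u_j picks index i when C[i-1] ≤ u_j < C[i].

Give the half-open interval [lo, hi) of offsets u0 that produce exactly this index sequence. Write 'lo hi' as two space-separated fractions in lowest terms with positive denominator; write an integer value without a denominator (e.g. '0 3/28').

3/649 10/649

C = [4/59, 5/59, 11/59, 12/59, 17/59, 18/59, 25/59, 34/59, 43/59, 50/59, 1]
j=0 picked index 0: u0 ∈ [0, 4/59)
j=1 picked index 2: u0 ∈ [-4/649, 62/649)
j=2 picked index 3: u0 ∈ [3/649, 14/649)
j=3 picked index 4: u0 ∈ [-45/649, 10/649)
j=4 picked index 6: u0 ∈ [-38/649, 39/649)
j=5 picked index 7: u0 ∈ [-20/649, 79/649)
j=6 picked index 7: u0 ∈ [-79/649, 20/649)
j=7 picked index 8: u0 ∈ [-39/649, 60/649)
j=8 picked index 9: u0 ∈ [1/649, 78/649)
j=9 picked index 9: u0 ∈ [-58/649, 19/649)
j=10 picked index 10: u0 ∈ [-40/649, 1/11)
intersection: [3/649, 10/649)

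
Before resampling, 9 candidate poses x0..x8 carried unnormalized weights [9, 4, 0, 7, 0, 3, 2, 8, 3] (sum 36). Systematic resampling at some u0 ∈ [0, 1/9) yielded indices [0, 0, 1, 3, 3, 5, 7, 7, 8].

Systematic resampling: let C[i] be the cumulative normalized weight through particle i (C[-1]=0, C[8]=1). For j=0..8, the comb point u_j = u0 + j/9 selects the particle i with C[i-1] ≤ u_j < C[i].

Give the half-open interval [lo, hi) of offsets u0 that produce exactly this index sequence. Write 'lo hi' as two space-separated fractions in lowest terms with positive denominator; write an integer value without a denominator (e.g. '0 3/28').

1/36 1/12

C = [1/4, 13/36, 13/36, 5/9, 5/9, 23/36, 25/36, 11/12, 1]
j=0 picked index 0: u0 ∈ [0, 1/4)
j=1 picked index 0: u0 ∈ [-1/9, 5/36)
j=2 picked index 1: u0 ∈ [1/36, 5/36)
j=3 picked index 3: u0 ∈ [1/36, 2/9)
j=4 picked index 3: u0 ∈ [-1/12, 1/9)
j=5 picked index 5: u0 ∈ [0, 1/12)
j=6 picked index 7: u0 ∈ [1/36, 1/4)
j=7 picked index 7: u0 ∈ [-1/12, 5/36)
j=8 picked index 8: u0 ∈ [1/36, 1/9)
intersection: [1/36, 1/12)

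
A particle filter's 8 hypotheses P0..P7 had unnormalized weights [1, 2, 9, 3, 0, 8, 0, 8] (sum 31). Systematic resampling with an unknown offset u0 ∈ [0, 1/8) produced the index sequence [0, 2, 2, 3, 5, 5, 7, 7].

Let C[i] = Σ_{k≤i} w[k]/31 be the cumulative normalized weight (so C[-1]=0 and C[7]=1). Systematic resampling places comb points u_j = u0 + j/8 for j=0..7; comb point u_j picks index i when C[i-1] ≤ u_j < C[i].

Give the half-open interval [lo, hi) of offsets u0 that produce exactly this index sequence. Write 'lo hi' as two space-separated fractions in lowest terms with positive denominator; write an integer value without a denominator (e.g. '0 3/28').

3/248 1/31

C = [1/31, 3/31, 12/31, 15/31, 15/31, 23/31, 23/31, 1]
j=0 picked index 0: u0 ∈ [0, 1/31)
j=1 picked index 2: u0 ∈ [-7/248, 65/248)
j=2 picked index 2: u0 ∈ [-19/124, 17/124)
j=3 picked index 3: u0 ∈ [3/248, 27/248)
j=4 picked index 5: u0 ∈ [-1/62, 15/62)
j=5 picked index 5: u0 ∈ [-35/248, 29/248)
j=6 picked index 7: u0 ∈ [-1/124, 1/4)
j=7 picked index 7: u0 ∈ [-33/248, 1/8)
intersection: [3/248, 1/31)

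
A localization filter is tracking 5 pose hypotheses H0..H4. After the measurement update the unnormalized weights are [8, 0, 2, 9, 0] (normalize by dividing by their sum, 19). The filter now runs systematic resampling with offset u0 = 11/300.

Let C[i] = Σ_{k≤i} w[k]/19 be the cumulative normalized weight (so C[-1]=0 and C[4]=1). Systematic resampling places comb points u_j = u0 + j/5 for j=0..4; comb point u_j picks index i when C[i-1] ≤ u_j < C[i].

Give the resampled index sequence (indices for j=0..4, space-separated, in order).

C = [8/19, 8/19, 10/19, 1, 1]
j=0: u_0=11/300 ∈ [0, 8/19) → index 0
j=1: u_1=71/300 ∈ [0, 8/19) → index 0
j=2: u_2=131/300 ∈ [8/19, 10/19) → index 2
j=3: u_3=191/300 ∈ [10/19, 1) → index 3
j=4: u_4=251/300 ∈ [10/19, 1) → index 3

0 0 2 3 3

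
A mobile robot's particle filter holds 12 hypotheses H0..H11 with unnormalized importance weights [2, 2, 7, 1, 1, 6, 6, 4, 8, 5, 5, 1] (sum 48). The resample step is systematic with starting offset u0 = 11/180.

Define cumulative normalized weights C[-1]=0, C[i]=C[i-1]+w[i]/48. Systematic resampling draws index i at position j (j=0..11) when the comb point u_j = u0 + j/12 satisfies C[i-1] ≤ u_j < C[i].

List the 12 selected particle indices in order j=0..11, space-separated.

1 2 2 5 5 6 7 8 8 9 10 10

C = [1/24, 1/12, 11/48, 1/4, 13/48, 19/48, 25/48, 29/48, 37/48, 7/8, 47/48, 1]
j=0: u_0=11/180 ∈ [1/24, 1/12) → index 1
j=1: u_1=13/90 ∈ [1/12, 11/48) → index 2
j=2: u_2=41/180 ∈ [1/12, 11/48) → index 2
j=3: u_3=14/45 ∈ [13/48, 19/48) → index 5
j=4: u_4=71/180 ∈ [13/48, 19/48) → index 5
j=5: u_5=43/90 ∈ [19/48, 25/48) → index 6
j=6: u_6=101/180 ∈ [25/48, 29/48) → index 7
j=7: u_7=29/45 ∈ [29/48, 37/48) → index 8
j=8: u_8=131/180 ∈ [29/48, 37/48) → index 8
j=9: u_9=73/90 ∈ [37/48, 7/8) → index 9
j=10: u_10=161/180 ∈ [7/8, 47/48) → index 10
j=11: u_11=44/45 ∈ [7/8, 47/48) → index 10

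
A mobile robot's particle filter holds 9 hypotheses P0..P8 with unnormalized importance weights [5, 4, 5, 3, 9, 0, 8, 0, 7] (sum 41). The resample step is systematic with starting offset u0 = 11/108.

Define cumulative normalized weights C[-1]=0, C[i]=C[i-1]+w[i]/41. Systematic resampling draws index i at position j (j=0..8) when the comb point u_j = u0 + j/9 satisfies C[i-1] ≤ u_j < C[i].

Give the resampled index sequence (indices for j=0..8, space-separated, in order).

C = [5/41, 9/41, 14/41, 17/41, 26/41, 26/41, 34/41, 34/41, 1]
j=0: u_0=11/108 ∈ [0, 5/41) → index 0
j=1: u_1=23/108 ∈ [5/41, 9/41) → index 1
j=2: u_2=35/108 ∈ [9/41, 14/41) → index 2
j=3: u_3=47/108 ∈ [17/41, 26/41) → index 4
j=4: u_4=59/108 ∈ [17/41, 26/41) → index 4
j=5: u_5=71/108 ∈ [26/41, 34/41) → index 6
j=6: u_6=83/108 ∈ [26/41, 34/41) → index 6
j=7: u_7=95/108 ∈ [34/41, 1) → index 8
j=8: u_8=107/108 ∈ [34/41, 1) → index 8

0 1 2 4 4 6 6 8 8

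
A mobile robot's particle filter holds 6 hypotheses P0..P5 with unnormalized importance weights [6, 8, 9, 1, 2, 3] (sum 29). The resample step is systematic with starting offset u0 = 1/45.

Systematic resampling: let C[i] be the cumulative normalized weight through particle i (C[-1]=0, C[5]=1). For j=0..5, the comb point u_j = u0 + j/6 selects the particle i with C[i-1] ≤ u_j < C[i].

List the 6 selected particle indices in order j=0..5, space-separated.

C = [6/29, 14/29, 23/29, 24/29, 26/29, 1]
j=0: u_0=1/45 ∈ [0, 6/29) → index 0
j=1: u_1=17/90 ∈ [0, 6/29) → index 0
j=2: u_2=16/45 ∈ [6/29, 14/29) → index 1
j=3: u_3=47/90 ∈ [14/29, 23/29) → index 2
j=4: u_4=31/45 ∈ [14/29, 23/29) → index 2
j=5: u_5=77/90 ∈ [24/29, 26/29) → index 4

0 0 1 2 2 4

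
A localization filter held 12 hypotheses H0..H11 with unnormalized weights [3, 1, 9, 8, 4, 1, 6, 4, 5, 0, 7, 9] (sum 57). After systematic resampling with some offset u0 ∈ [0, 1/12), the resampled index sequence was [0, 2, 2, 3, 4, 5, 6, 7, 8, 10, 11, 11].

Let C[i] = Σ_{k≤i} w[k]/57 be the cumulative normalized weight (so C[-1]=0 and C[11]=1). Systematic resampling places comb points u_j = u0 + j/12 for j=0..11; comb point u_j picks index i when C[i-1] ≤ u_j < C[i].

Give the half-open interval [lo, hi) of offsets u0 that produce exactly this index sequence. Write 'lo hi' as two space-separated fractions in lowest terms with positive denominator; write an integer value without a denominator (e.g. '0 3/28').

C = [1/19, 4/57, 13/57, 7/19, 25/57, 26/57, 32/57, 12/19, 41/57, 41/57, 16/19, 1]
j=0 picked index 0: u0 ∈ [0, 1/19)
j=1 picked index 2: u0 ∈ [-1/76, 11/76)
j=2 picked index 2: u0 ∈ [-11/114, 7/114)
j=3 picked index 3: u0 ∈ [-5/228, 9/76)
j=4 picked index 4: u0 ∈ [2/57, 2/19)
j=5 picked index 5: u0 ∈ [5/228, 3/76)
j=6 picked index 6: u0 ∈ [-5/114, 7/114)
j=7 picked index 7: u0 ∈ [-5/228, 11/228)
j=8 picked index 8: u0 ∈ [-2/57, 1/19)
j=9 picked index 10: u0 ∈ [-7/228, 7/76)
j=10 picked index 11: u0 ∈ [1/114, 1/6)
j=11 picked index 11: u0 ∈ [-17/228, 1/12)
intersection: [2/57, 3/76)

2/57 3/76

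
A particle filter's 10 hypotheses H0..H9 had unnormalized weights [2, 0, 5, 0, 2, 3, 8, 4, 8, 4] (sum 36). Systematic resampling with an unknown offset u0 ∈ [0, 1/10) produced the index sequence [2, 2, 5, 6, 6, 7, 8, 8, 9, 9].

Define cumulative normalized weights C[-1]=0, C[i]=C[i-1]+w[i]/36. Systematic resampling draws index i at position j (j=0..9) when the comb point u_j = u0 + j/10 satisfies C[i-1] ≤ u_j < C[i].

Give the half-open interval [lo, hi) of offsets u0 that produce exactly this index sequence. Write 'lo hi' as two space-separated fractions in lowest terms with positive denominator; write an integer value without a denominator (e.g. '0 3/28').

C = [1/18, 1/18, 7/36, 7/36, 1/4, 1/3, 5/9, 2/3, 8/9, 1]
j=0 picked index 2: u0 ∈ [1/18, 7/36)
j=1 picked index 2: u0 ∈ [-2/45, 17/180)
j=2 picked index 5: u0 ∈ [1/20, 2/15)
j=3 picked index 6: u0 ∈ [1/30, 23/90)
j=4 picked index 6: u0 ∈ [-1/15, 7/45)
j=5 picked index 7: u0 ∈ [1/18, 1/6)
j=6 picked index 8: u0 ∈ [1/15, 13/45)
j=7 picked index 8: u0 ∈ [-1/30, 17/90)
j=8 picked index 9: u0 ∈ [4/45, 1/5)
j=9 picked index 9: u0 ∈ [-1/90, 1/10)
intersection: [4/45, 17/180)

4/45 17/180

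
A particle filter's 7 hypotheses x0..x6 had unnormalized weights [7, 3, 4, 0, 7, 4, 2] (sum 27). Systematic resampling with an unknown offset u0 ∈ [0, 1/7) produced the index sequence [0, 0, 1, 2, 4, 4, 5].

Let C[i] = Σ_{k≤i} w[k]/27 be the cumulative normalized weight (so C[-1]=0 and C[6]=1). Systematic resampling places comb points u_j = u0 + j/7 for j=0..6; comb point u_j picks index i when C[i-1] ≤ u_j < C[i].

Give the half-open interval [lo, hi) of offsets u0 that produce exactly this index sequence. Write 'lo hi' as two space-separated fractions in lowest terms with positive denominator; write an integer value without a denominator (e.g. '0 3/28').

C = [7/27, 10/27, 14/27, 14/27, 7/9, 25/27, 1]
j=0 picked index 0: u0 ∈ [0, 7/27)
j=1 picked index 0: u0 ∈ [-1/7, 22/189)
j=2 picked index 1: u0 ∈ [-5/189, 16/189)
j=3 picked index 2: u0 ∈ [-11/189, 17/189)
j=4 picked index 4: u0 ∈ [-10/189, 13/63)
j=5 picked index 4: u0 ∈ [-37/189, 4/63)
j=6 picked index 5: u0 ∈ [-5/63, 13/189)
intersection: [0, 4/63)

0 4/63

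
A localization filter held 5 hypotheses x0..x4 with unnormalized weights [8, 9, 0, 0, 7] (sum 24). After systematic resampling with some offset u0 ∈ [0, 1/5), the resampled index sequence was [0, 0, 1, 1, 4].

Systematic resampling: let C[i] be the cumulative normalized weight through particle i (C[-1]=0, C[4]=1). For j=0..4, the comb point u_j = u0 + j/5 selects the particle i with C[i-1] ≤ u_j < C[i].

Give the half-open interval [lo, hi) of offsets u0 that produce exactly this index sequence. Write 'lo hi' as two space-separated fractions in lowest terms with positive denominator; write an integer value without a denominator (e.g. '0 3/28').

C = [1/3, 17/24, 17/24, 17/24, 1]
j=0 picked index 0: u0 ∈ [0, 1/3)
j=1 picked index 0: u0 ∈ [-1/5, 2/15)
j=2 picked index 1: u0 ∈ [-1/15, 37/120)
j=3 picked index 1: u0 ∈ [-4/15, 13/120)
j=4 picked index 4: u0 ∈ [-11/120, 1/5)
intersection: [0, 13/120)

0 13/120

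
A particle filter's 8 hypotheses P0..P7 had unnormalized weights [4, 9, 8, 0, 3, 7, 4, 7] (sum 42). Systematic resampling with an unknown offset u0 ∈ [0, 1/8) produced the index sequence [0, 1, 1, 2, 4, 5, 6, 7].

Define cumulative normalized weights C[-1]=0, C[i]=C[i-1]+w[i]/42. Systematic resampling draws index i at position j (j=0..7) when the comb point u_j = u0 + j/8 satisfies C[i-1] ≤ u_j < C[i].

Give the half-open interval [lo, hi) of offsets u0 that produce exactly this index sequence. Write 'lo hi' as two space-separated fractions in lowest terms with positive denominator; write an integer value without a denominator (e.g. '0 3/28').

C = [2/21, 13/42, 1/2, 1/2, 4/7, 31/42, 5/6, 1]
j=0 picked index 0: u0 ∈ [0, 2/21)
j=1 picked index 1: u0 ∈ [-5/168, 31/168)
j=2 picked index 1: u0 ∈ [-13/84, 5/84)
j=3 picked index 2: u0 ∈ [-11/168, 1/8)
j=4 picked index 4: u0 ∈ [0, 1/14)
j=5 picked index 5: u0 ∈ [-3/56, 19/168)
j=6 picked index 6: u0 ∈ [-1/84, 1/12)
j=7 picked index 7: u0 ∈ [-1/24, 1/8)
intersection: [0, 5/84)

0 5/84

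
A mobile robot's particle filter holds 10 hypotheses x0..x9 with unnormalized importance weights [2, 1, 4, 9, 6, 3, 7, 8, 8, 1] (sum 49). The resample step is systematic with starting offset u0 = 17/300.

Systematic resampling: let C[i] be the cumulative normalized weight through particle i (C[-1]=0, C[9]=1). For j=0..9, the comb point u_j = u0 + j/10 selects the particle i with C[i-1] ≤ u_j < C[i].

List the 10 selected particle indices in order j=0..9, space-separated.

1 3 3 4 5 6 7 7 8 8

C = [2/49, 3/49, 1/7, 16/49, 22/49, 25/49, 32/49, 40/49, 48/49, 1]
j=0: u_0=17/300 ∈ [2/49, 3/49) → index 1
j=1: u_1=47/300 ∈ [1/7, 16/49) → index 3
j=2: u_2=77/300 ∈ [1/7, 16/49) → index 3
j=3: u_3=107/300 ∈ [16/49, 22/49) → index 4
j=4: u_4=137/300 ∈ [22/49, 25/49) → index 5
j=5: u_5=167/300 ∈ [25/49, 32/49) → index 6
j=6: u_6=197/300 ∈ [32/49, 40/49) → index 7
j=7: u_7=227/300 ∈ [32/49, 40/49) → index 7
j=8: u_8=257/300 ∈ [40/49, 48/49) → index 8
j=9: u_9=287/300 ∈ [40/49, 48/49) → index 8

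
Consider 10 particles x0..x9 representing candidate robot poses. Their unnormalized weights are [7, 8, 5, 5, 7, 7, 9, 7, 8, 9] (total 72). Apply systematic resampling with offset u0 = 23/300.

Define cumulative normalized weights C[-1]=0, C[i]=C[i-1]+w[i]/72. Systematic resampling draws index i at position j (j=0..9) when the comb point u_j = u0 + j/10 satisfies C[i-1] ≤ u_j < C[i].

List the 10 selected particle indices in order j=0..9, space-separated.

0 1 2 4 5 6 7 8 9 9

C = [7/72, 5/24, 5/18, 25/72, 4/9, 13/24, 2/3, 55/72, 7/8, 1]
j=0: u_0=23/300 ∈ [0, 7/72) → index 0
j=1: u_1=53/300 ∈ [7/72, 5/24) → index 1
j=2: u_2=83/300 ∈ [5/24, 5/18) → index 2
j=3: u_3=113/300 ∈ [25/72, 4/9) → index 4
j=4: u_4=143/300 ∈ [4/9, 13/24) → index 5
j=5: u_5=173/300 ∈ [13/24, 2/3) → index 6
j=6: u_6=203/300 ∈ [2/3, 55/72) → index 7
j=7: u_7=233/300 ∈ [55/72, 7/8) → index 8
j=8: u_8=263/300 ∈ [7/8, 1) → index 9
j=9: u_9=293/300 ∈ [7/8, 1) → index 9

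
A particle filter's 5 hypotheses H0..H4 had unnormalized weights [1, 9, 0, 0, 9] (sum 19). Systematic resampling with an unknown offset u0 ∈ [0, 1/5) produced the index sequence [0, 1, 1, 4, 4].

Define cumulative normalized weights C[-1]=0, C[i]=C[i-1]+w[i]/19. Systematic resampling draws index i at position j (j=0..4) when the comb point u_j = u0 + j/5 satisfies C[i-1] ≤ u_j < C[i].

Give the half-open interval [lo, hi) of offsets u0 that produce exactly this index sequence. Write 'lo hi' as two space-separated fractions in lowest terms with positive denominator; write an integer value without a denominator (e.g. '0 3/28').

0 1/19

C = [1/19, 10/19, 10/19, 10/19, 1]
j=0 picked index 0: u0 ∈ [0, 1/19)
j=1 picked index 1: u0 ∈ [-14/95, 31/95)
j=2 picked index 1: u0 ∈ [-33/95, 12/95)
j=3 picked index 4: u0 ∈ [-7/95, 2/5)
j=4 picked index 4: u0 ∈ [-26/95, 1/5)
intersection: [0, 1/19)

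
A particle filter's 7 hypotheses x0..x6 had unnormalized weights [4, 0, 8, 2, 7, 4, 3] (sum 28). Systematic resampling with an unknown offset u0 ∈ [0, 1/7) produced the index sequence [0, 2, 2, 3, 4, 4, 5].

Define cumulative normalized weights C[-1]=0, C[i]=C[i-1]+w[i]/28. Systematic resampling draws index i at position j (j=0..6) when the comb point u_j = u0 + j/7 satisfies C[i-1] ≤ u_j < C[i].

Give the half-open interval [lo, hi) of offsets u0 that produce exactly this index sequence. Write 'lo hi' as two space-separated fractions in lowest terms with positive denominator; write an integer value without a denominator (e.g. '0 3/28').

0 1/28

C = [1/7, 1/7, 3/7, 1/2, 3/4, 25/28, 1]
j=0 picked index 0: u0 ∈ [0, 1/7)
j=1 picked index 2: u0 ∈ [0, 2/7)
j=2 picked index 2: u0 ∈ [-1/7, 1/7)
j=3 picked index 3: u0 ∈ [0, 1/14)
j=4 picked index 4: u0 ∈ [-1/14, 5/28)
j=5 picked index 4: u0 ∈ [-3/14, 1/28)
j=6 picked index 5: u0 ∈ [-3/28, 1/28)
intersection: [0, 1/28)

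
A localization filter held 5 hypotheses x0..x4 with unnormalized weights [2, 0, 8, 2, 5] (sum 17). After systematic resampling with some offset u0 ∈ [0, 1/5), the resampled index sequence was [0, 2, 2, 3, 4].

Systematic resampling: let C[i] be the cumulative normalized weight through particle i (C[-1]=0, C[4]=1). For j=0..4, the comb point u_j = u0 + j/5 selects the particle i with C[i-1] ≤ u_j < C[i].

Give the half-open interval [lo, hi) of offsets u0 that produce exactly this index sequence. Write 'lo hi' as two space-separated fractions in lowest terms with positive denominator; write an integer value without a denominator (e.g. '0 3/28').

0 9/85

C = [2/17, 2/17, 10/17, 12/17, 1]
j=0 picked index 0: u0 ∈ [0, 2/17)
j=1 picked index 2: u0 ∈ [-7/85, 33/85)
j=2 picked index 2: u0 ∈ [-24/85, 16/85)
j=3 picked index 3: u0 ∈ [-1/85, 9/85)
j=4 picked index 4: u0 ∈ [-8/85, 1/5)
intersection: [0, 9/85)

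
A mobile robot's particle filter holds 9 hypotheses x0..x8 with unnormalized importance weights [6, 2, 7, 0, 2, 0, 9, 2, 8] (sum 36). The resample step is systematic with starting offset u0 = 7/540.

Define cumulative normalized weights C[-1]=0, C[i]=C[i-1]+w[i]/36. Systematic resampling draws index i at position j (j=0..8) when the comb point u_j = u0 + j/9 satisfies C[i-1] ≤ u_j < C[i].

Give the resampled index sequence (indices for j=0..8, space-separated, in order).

0 0 2 2 4 6 6 8 8

C = [1/6, 2/9, 5/12, 5/12, 17/36, 17/36, 13/18, 7/9, 1]
j=0: u_0=7/540 ∈ [0, 1/6) → index 0
j=1: u_1=67/540 ∈ [0, 1/6) → index 0
j=2: u_2=127/540 ∈ [2/9, 5/12) → index 2
j=3: u_3=187/540 ∈ [2/9, 5/12) → index 2
j=4: u_4=247/540 ∈ [5/12, 17/36) → index 4
j=5: u_5=307/540 ∈ [17/36, 13/18) → index 6
j=6: u_6=367/540 ∈ [17/36, 13/18) → index 6
j=7: u_7=427/540 ∈ [7/9, 1) → index 8
j=8: u_8=487/540 ∈ [7/9, 1) → index 8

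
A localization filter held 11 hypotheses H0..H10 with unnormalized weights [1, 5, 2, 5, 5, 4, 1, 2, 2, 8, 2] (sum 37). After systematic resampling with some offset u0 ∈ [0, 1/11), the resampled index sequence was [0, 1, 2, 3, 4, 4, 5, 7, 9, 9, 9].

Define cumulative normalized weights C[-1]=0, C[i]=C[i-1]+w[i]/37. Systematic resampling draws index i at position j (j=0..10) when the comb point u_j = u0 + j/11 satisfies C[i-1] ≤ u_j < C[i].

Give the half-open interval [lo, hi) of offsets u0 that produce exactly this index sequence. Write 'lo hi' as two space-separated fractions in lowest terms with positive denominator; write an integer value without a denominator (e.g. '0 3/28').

C = [1/37, 6/37, 8/37, 13/37, 18/37, 22/37, 23/37, 25/37, 27/37, 35/37, 1]
j=0 picked index 0: u0 ∈ [0, 1/37)
j=1 picked index 1: u0 ∈ [-26/407, 29/407)
j=2 picked index 2: u0 ∈ [-8/407, 14/407)
j=3 picked index 3: u0 ∈ [-23/407, 32/407)
j=4 picked index 4: u0 ∈ [-5/407, 50/407)
j=5 picked index 4: u0 ∈ [-42/407, 13/407)
j=6 picked index 5: u0 ∈ [-24/407, 20/407)
j=7 picked index 7: u0 ∈ [-6/407, 16/407)
j=8 picked index 9: u0 ∈ [1/407, 89/407)
j=9 picked index 9: u0 ∈ [-36/407, 52/407)
j=10 picked index 9: u0 ∈ [-73/407, 15/407)
intersection: [1/407, 1/37)

1/407 1/37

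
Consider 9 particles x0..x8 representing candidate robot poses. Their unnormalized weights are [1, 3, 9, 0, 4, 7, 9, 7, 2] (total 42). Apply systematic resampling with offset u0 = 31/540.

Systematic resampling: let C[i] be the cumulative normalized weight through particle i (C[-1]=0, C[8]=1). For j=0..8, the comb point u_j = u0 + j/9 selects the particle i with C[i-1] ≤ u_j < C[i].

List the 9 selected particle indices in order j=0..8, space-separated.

1 2 2 4 5 6 6 7 7

C = [1/42, 2/21, 13/42, 13/42, 17/42, 4/7, 11/14, 20/21, 1]
j=0: u_0=31/540 ∈ [1/42, 2/21) → index 1
j=1: u_1=91/540 ∈ [2/21, 13/42) → index 2
j=2: u_2=151/540 ∈ [2/21, 13/42) → index 2
j=3: u_3=211/540 ∈ [13/42, 17/42) → index 4
j=4: u_4=271/540 ∈ [17/42, 4/7) → index 5
j=5: u_5=331/540 ∈ [4/7, 11/14) → index 6
j=6: u_6=391/540 ∈ [4/7, 11/14) → index 6
j=7: u_7=451/540 ∈ [11/14, 20/21) → index 7
j=8: u_8=511/540 ∈ [11/14, 20/21) → index 7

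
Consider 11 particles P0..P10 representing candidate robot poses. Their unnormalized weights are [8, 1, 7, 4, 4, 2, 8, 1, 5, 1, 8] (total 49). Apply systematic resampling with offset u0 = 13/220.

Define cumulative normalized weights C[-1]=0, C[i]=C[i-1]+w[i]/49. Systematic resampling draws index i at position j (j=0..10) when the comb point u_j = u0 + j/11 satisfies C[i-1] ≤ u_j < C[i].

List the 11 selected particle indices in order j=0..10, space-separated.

C = [8/49, 9/49, 16/49, 20/49, 24/49, 26/49, 34/49, 5/7, 40/49, 41/49, 1]
j=0: u_0=13/220 ∈ [0, 8/49) → index 0
j=1: u_1=3/20 ∈ [0, 8/49) → index 0
j=2: u_2=53/220 ∈ [9/49, 16/49) → index 2
j=3: u_3=73/220 ∈ [16/49, 20/49) → index 3
j=4: u_4=93/220 ∈ [20/49, 24/49) → index 4
j=5: u_5=113/220 ∈ [24/49, 26/49) → index 5
j=6: u_6=133/220 ∈ [26/49, 34/49) → index 6
j=7: u_7=153/220 ∈ [34/49, 5/7) → index 7
j=8: u_8=173/220 ∈ [5/7, 40/49) → index 8
j=9: u_9=193/220 ∈ [41/49, 1) → index 10
j=10: u_10=213/220 ∈ [41/49, 1) → index 10

0 0 2 3 4 5 6 7 8 10 10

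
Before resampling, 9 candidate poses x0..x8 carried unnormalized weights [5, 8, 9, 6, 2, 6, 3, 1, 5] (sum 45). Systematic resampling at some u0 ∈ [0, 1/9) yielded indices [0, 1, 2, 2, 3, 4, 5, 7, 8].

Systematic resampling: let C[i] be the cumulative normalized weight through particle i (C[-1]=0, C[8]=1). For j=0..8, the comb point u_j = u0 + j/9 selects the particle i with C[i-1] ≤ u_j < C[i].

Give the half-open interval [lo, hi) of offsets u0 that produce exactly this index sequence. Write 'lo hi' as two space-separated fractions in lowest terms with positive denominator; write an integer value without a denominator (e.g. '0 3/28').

C = [1/9, 13/45, 22/45, 28/45, 2/3, 4/5, 13/15, 8/9, 1]
j=0 picked index 0: u0 ∈ [0, 1/9)
j=1 picked index 1: u0 ∈ [0, 8/45)
j=2 picked index 2: u0 ∈ [1/15, 4/15)
j=3 picked index 2: u0 ∈ [-2/45, 7/45)
j=4 picked index 3: u0 ∈ [2/45, 8/45)
j=5 picked index 4: u0 ∈ [1/15, 1/9)
j=6 picked index 5: u0 ∈ [0, 2/15)
j=7 picked index 7: u0 ∈ [4/45, 1/9)
j=8 picked index 8: u0 ∈ [0, 1/9)
intersection: [4/45, 1/9)

4/45 1/9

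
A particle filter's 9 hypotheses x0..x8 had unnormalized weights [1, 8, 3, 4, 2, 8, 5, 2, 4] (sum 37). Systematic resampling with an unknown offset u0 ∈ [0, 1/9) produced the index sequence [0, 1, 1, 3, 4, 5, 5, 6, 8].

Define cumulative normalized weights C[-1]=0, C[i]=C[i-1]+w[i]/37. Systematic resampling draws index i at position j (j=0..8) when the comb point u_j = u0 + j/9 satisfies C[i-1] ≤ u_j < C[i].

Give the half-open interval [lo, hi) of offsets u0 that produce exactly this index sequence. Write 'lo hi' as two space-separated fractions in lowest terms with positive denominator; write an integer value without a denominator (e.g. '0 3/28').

C = [1/37, 9/37, 12/37, 16/37, 18/37, 26/37, 31/37, 33/37, 1]
j=0 picked index 0: u0 ∈ [0, 1/37)
j=1 picked index 1: u0 ∈ [-28/333, 44/333)
j=2 picked index 1: u0 ∈ [-65/333, 7/333)
j=3 picked index 3: u0 ∈ [-1/111, 11/111)
j=4 picked index 4: u0 ∈ [-4/333, 14/333)
j=5 picked index 5: u0 ∈ [-23/333, 49/333)
j=6 picked index 5: u0 ∈ [-20/111, 4/111)
j=7 picked index 6: u0 ∈ [-25/333, 20/333)
j=8 picked index 8: u0 ∈ [1/333, 1/9)
intersection: [1/333, 7/333)

1/333 7/333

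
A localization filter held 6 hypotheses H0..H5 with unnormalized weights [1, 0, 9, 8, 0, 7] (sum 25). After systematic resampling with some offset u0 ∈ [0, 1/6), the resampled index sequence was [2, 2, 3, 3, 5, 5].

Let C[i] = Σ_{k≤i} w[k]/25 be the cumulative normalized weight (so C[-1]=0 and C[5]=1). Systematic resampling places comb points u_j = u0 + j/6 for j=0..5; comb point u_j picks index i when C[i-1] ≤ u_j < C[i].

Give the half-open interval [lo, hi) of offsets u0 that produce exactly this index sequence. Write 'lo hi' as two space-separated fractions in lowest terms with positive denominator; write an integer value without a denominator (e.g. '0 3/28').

1/15 1/6

C = [1/25, 1/25, 2/5, 18/25, 18/25, 1]
j=0 picked index 2: u0 ∈ [1/25, 2/5)
j=1 picked index 2: u0 ∈ [-19/150, 7/30)
j=2 picked index 3: u0 ∈ [1/15, 29/75)
j=3 picked index 3: u0 ∈ [-1/10, 11/50)
j=4 picked index 5: u0 ∈ [4/75, 1/3)
j=5 picked index 5: u0 ∈ [-17/150, 1/6)
intersection: [1/15, 1/6)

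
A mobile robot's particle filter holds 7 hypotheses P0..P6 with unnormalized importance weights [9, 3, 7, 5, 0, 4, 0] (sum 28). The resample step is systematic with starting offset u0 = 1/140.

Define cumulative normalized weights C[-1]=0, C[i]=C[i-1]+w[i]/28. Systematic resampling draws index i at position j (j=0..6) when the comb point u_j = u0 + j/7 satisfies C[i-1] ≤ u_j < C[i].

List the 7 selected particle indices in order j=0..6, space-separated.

C = [9/28, 3/7, 19/28, 6/7, 6/7, 1, 1]
j=0: u_0=1/140 ∈ [0, 9/28) → index 0
j=1: u_1=3/20 ∈ [0, 9/28) → index 0
j=2: u_2=41/140 ∈ [0, 9/28) → index 0
j=3: u_3=61/140 ∈ [3/7, 19/28) → index 2
j=4: u_4=81/140 ∈ [3/7, 19/28) → index 2
j=5: u_5=101/140 ∈ [19/28, 6/7) → index 3
j=6: u_6=121/140 ∈ [6/7, 1) → index 5

0 0 0 2 2 3 5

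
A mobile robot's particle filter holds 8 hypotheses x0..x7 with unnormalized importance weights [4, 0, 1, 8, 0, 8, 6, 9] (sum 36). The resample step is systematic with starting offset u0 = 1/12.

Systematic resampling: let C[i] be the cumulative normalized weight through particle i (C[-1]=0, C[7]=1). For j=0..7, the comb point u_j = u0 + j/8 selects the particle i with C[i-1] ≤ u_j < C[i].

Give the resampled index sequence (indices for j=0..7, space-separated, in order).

0 3 3 5 6 6 7 7

C = [1/9, 1/9, 5/36, 13/36, 13/36, 7/12, 3/4, 1]
j=0: u_0=1/12 ∈ [0, 1/9) → index 0
j=1: u_1=5/24 ∈ [5/36, 13/36) → index 3
j=2: u_2=1/3 ∈ [5/36, 13/36) → index 3
j=3: u_3=11/24 ∈ [13/36, 7/12) → index 5
j=4: u_4=7/12 ∈ [7/12, 3/4) → index 6
j=5: u_5=17/24 ∈ [7/12, 3/4) → index 6
j=6: u_6=5/6 ∈ [3/4, 1) → index 7
j=7: u_7=23/24 ∈ [3/4, 1) → index 7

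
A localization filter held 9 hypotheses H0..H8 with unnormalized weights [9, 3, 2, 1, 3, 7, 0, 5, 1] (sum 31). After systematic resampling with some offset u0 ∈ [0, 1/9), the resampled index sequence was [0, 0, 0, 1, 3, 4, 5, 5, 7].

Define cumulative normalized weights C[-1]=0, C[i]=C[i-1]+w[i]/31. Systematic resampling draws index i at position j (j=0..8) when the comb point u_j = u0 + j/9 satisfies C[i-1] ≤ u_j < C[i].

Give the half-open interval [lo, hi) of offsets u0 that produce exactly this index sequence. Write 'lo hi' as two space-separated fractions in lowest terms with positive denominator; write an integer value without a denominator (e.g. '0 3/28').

C = [9/31, 12/31, 14/31, 15/31, 18/31, 25/31, 25/31, 30/31, 1]
j=0 picked index 0: u0 ∈ [0, 9/31)
j=1 picked index 0: u0 ∈ [-1/9, 50/279)
j=2 picked index 0: u0 ∈ [-2/9, 19/279)
j=3 picked index 1: u0 ∈ [-4/93, 5/93)
j=4 picked index 3: u0 ∈ [2/279, 11/279)
j=5 picked index 4: u0 ∈ [-20/279, 7/279)
j=6 picked index 5: u0 ∈ [-8/93, 13/93)
j=7 picked index 5: u0 ∈ [-55/279, 8/279)
j=8 picked index 7: u0 ∈ [-23/279, 22/279)
intersection: [2/279, 7/279)

2/279 7/279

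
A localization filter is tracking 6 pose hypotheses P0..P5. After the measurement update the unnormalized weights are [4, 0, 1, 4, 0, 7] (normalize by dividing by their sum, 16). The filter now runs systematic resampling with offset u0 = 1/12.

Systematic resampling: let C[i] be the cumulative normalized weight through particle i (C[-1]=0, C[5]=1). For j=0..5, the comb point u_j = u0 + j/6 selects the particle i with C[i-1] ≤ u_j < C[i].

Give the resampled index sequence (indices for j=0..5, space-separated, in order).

0 2 3 5 5 5

C = [1/4, 1/4, 5/16, 9/16, 9/16, 1]
j=0: u_0=1/12 ∈ [0, 1/4) → index 0
j=1: u_1=1/4 ∈ [1/4, 5/16) → index 2
j=2: u_2=5/12 ∈ [5/16, 9/16) → index 3
j=3: u_3=7/12 ∈ [9/16, 1) → index 5
j=4: u_4=3/4 ∈ [9/16, 1) → index 5
j=5: u_5=11/12 ∈ [9/16, 1) → index 5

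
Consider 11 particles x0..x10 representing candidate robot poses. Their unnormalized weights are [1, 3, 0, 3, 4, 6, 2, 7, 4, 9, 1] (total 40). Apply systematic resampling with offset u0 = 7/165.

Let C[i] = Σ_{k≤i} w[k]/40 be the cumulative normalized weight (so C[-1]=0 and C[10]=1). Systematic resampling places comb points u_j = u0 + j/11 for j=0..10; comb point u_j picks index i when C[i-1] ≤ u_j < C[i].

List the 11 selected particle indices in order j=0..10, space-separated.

1 3 4 5 5 7 7 8 9 9 9

C = [1/40, 1/10, 1/10, 7/40, 11/40, 17/40, 19/40, 13/20, 3/4, 39/40, 1]
j=0: u_0=7/165 ∈ [1/40, 1/10) → index 1
j=1: u_1=2/15 ∈ [1/10, 7/40) → index 3
j=2: u_2=37/165 ∈ [7/40, 11/40) → index 4
j=3: u_3=52/165 ∈ [11/40, 17/40) → index 5
j=4: u_4=67/165 ∈ [11/40, 17/40) → index 5
j=5: u_5=82/165 ∈ [19/40, 13/20) → index 7
j=6: u_6=97/165 ∈ [19/40, 13/20) → index 7
j=7: u_7=112/165 ∈ [13/20, 3/4) → index 8
j=8: u_8=127/165 ∈ [3/4, 39/40) → index 9
j=9: u_9=142/165 ∈ [3/4, 39/40) → index 9
j=10: u_10=157/165 ∈ [3/4, 39/40) → index 9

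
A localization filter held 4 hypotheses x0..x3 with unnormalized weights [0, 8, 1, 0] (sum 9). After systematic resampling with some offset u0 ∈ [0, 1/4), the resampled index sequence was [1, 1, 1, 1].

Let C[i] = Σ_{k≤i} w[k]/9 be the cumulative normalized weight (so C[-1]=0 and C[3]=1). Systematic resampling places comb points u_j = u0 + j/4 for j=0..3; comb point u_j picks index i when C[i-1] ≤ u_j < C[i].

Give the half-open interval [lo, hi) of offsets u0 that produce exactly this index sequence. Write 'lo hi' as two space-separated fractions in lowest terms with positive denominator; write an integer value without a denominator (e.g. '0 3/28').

C = [0, 8/9, 1, 1]
j=0 picked index 1: u0 ∈ [0, 8/9)
j=1 picked index 1: u0 ∈ [-1/4, 23/36)
j=2 picked index 1: u0 ∈ [-1/2, 7/18)
j=3 picked index 1: u0 ∈ [-3/4, 5/36)
intersection: [0, 5/36)

0 5/36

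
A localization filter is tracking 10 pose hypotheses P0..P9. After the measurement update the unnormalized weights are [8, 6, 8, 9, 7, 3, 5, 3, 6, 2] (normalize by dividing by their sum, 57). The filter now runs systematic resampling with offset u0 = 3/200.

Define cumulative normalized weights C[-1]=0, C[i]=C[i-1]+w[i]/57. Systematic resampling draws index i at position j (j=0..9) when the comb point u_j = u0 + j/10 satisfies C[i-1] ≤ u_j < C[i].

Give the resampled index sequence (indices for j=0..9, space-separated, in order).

0 0 1 2 3 3 4 5 7 8

C = [8/57, 14/57, 22/57, 31/57, 2/3, 41/57, 46/57, 49/57, 55/57, 1]
j=0: u_0=3/200 ∈ [0, 8/57) → index 0
j=1: u_1=23/200 ∈ [0, 8/57) → index 0
j=2: u_2=43/200 ∈ [8/57, 14/57) → index 1
j=3: u_3=63/200 ∈ [14/57, 22/57) → index 2
j=4: u_4=83/200 ∈ [22/57, 31/57) → index 3
j=5: u_5=103/200 ∈ [22/57, 31/57) → index 3
j=6: u_6=123/200 ∈ [31/57, 2/3) → index 4
j=7: u_7=143/200 ∈ [2/3, 41/57) → index 5
j=8: u_8=163/200 ∈ [46/57, 49/57) → index 7
j=9: u_9=183/200 ∈ [49/57, 55/57) → index 8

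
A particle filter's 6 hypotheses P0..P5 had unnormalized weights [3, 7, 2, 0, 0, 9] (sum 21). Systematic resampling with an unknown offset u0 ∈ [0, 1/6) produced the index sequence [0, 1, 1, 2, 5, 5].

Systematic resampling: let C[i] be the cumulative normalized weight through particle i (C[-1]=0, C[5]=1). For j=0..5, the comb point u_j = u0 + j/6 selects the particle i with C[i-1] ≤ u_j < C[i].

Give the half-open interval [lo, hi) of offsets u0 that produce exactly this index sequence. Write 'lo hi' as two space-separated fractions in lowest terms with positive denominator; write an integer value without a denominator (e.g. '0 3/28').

0 1/14

C = [1/7, 10/21, 4/7, 4/7, 4/7, 1]
j=0 picked index 0: u0 ∈ [0, 1/7)
j=1 picked index 1: u0 ∈ [-1/42, 13/42)
j=2 picked index 1: u0 ∈ [-4/21, 1/7)
j=3 picked index 2: u0 ∈ [-1/42, 1/14)
j=4 picked index 5: u0 ∈ [-2/21, 1/3)
j=5 picked index 5: u0 ∈ [-11/42, 1/6)
intersection: [0, 1/14)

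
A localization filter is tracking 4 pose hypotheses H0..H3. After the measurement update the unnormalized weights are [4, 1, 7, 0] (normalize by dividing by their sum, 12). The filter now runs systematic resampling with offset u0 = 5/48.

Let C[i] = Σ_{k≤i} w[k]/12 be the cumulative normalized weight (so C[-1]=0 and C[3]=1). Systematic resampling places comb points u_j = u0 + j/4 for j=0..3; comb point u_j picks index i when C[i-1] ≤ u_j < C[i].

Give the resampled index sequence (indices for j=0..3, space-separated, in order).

0 1 2 2

C = [1/3, 5/12, 1, 1]
j=0: u_0=5/48 ∈ [0, 1/3) → index 0
j=1: u_1=17/48 ∈ [1/3, 5/12) → index 1
j=2: u_2=29/48 ∈ [5/12, 1) → index 2
j=3: u_3=41/48 ∈ [5/12, 1) → index 2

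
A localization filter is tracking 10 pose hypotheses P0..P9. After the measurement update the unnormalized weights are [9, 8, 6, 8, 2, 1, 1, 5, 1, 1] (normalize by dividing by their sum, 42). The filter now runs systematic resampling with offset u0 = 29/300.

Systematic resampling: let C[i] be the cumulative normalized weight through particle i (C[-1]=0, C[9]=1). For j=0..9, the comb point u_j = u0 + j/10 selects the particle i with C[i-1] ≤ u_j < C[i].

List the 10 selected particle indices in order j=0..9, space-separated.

C = [3/14, 17/42, 23/42, 31/42, 11/14, 17/21, 5/6, 20/21, 41/42, 1]
j=0: u_0=29/300 ∈ [0, 3/14) → index 0
j=1: u_1=59/300 ∈ [0, 3/14) → index 0
j=2: u_2=89/300 ∈ [3/14, 17/42) → index 1
j=3: u_3=119/300 ∈ [3/14, 17/42) → index 1
j=4: u_4=149/300 ∈ [17/42, 23/42) → index 2
j=5: u_5=179/300 ∈ [23/42, 31/42) → index 3
j=6: u_6=209/300 ∈ [23/42, 31/42) → index 3
j=7: u_7=239/300 ∈ [11/14, 17/21) → index 5
j=8: u_8=269/300 ∈ [5/6, 20/21) → index 7
j=9: u_9=299/300 ∈ [41/42, 1) → index 9

0 0 1 1 2 3 3 5 7 9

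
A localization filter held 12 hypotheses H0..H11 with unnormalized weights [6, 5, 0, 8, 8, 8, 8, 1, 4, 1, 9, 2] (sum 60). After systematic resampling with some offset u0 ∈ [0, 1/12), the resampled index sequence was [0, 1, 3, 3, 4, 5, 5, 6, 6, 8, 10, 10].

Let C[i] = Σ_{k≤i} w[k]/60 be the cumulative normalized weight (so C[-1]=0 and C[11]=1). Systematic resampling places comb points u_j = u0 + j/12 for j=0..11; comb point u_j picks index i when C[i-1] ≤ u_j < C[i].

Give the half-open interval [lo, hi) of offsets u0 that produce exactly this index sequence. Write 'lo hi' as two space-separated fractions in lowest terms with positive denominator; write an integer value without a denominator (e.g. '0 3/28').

C = [1/10, 11/60, 11/60, 19/60, 9/20, 7/12, 43/60, 11/15, 4/5, 49/60, 29/30, 1]
j=0 picked index 0: u0 ∈ [0, 1/10)
j=1 picked index 1: u0 ∈ [1/60, 1/10)
j=2 picked index 3: u0 ∈ [1/60, 3/20)
j=3 picked index 3: u0 ∈ [-1/15, 1/15)
j=4 picked index 4: u0 ∈ [-1/60, 7/60)
j=5 picked index 5: u0 ∈ [1/30, 1/6)
j=6 picked index 5: u0 ∈ [-1/20, 1/12)
j=7 picked index 6: u0 ∈ [0, 2/15)
j=8 picked index 6: u0 ∈ [-1/12, 1/20)
j=9 picked index 8: u0 ∈ [-1/60, 1/20)
j=10 picked index 10: u0 ∈ [-1/60, 2/15)
j=11 picked index 10: u0 ∈ [-1/10, 1/20)
intersection: [1/30, 1/20)

1/30 1/20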